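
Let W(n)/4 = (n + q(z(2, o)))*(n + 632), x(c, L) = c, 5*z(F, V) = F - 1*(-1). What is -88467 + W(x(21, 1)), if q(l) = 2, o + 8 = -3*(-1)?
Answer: -28391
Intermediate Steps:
o = -5 (o = -8 - 3*(-1) = -8 + 3 = -5)
z(F, V) = 1/5 + F/5 (z(F, V) = (F - 1*(-1))/5 = (F + 1)/5 = (1 + F)/5 = 1/5 + F/5)
W(n) = 4*(2 + n)*(632 + n) (W(n) = 4*((n + 2)*(n + 632)) = 4*((2 + n)*(632 + n)) = 4*(2 + n)*(632 + n))
-88467 + W(x(21, 1)) = -88467 + (5056 + 4*21**2 + 2536*21) = -88467 + (5056 + 4*441 + 53256) = -88467 + (5056 + 1764 + 53256) = -88467 + 60076 = -28391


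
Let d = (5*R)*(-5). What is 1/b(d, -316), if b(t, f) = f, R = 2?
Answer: -1/316 ≈ -0.0031646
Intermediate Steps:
d = -50 (d = (5*2)*(-5) = 10*(-5) = -50)
1/b(d, -316) = 1/(-316) = -1/316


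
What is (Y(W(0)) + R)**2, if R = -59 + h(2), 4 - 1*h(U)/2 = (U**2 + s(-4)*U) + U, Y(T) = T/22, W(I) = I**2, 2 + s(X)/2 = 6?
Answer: 9025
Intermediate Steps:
s(X) = 8 (s(X) = -4 + 2*6 = -4 + 12 = 8)
Y(T) = T/22 (Y(T) = T*(1/22) = T/22)
h(U) = 8 - 18*U - 2*U**2 (h(U) = 8 - 2*((U**2 + 8*U) + U) = 8 - 2*(U**2 + 9*U) = 8 + (-18*U - 2*U**2) = 8 - 18*U - 2*U**2)
R = -95 (R = -59 + (8 - 18*2 - 2*2**2) = -59 + (8 - 36 - 2*4) = -59 + (8 - 36 - 8) = -59 - 36 = -95)
(Y(W(0)) + R)**2 = ((1/22)*0**2 - 95)**2 = ((1/22)*0 - 95)**2 = (0 - 95)**2 = (-95)**2 = 9025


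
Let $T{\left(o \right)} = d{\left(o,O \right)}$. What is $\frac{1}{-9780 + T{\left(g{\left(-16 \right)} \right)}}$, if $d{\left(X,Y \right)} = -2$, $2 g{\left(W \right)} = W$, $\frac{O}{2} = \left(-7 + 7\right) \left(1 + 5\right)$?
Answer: $- \frac{1}{9782} \approx -0.00010223$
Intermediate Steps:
$O = 0$ ($O = 2 \left(-7 + 7\right) \left(1 + 5\right) = 2 \cdot 0 \cdot 6 = 2 \cdot 0 = 0$)
$g{\left(W \right)} = \frac{W}{2}$
$T{\left(o \right)} = -2$
$\frac{1}{-9780 + T{\left(g{\left(-16 \right)} \right)}} = \frac{1}{-9780 - 2} = \frac{1}{-9782} = - \frac{1}{9782}$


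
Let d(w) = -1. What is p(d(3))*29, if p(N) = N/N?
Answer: 29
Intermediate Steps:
p(N) = 1
p(d(3))*29 = 1*29 = 29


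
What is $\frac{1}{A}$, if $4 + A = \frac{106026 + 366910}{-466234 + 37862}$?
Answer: $- \frac{107093}{546606} \approx -0.19592$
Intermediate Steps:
$A = - \frac{546606}{107093}$ ($A = -4 + \frac{106026 + 366910}{-466234 + 37862} = -4 + \frac{472936}{-428372} = -4 + 472936 \left(- \frac{1}{428372}\right) = -4 - \frac{118234}{107093} = - \frac{546606}{107093} \approx -5.104$)
$\frac{1}{A} = \frac{1}{- \frac{546606}{107093}} = - \frac{107093}{546606}$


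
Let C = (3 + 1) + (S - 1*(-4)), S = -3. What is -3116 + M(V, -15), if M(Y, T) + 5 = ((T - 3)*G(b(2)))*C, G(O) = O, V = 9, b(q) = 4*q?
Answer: -3841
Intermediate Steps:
C = 5 (C = (3 + 1) + (-3 - 1*(-4)) = 4 + (-3 + 4) = 4 + 1 = 5)
M(Y, T) = -125 + 40*T (M(Y, T) = -5 + ((T - 3)*(4*2))*5 = -5 + ((-3 + T)*8)*5 = -5 + (-24 + 8*T)*5 = -5 + (-120 + 40*T) = -125 + 40*T)
-3116 + M(V, -15) = -3116 + (-125 + 40*(-15)) = -3116 + (-125 - 600) = -3116 - 725 = -3841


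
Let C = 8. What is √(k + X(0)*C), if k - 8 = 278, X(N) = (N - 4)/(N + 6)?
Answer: √2526/3 ≈ 16.753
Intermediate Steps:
X(N) = (-4 + N)/(6 + N)
k = 286 (k = 8 + 278 = 286)
√(k + X(0)*C) = √(286 + ((-4 + 0)/(6 + 0))*8) = √(286 + (-4/6)*8) = √(286 + ((⅙)*(-4))*8) = √(286 - ⅔*8) = √(286 - 16/3) = √(842/3) = √2526/3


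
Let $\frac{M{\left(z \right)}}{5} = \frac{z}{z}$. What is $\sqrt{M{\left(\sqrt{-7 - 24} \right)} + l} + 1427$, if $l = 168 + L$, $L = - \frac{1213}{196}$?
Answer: $1427 + \frac{\sqrt{32695}}{14} \approx 1439.9$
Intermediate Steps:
$L = - \frac{1213}{196}$ ($L = \left(-1213\right) \frac{1}{196} = - \frac{1213}{196} \approx -6.1888$)
$M{\left(z \right)} = 5$ ($M{\left(z \right)} = 5 \frac{z}{z} = 5 \cdot 1 = 5$)
$l = \frac{31715}{196}$ ($l = 168 - \frac{1213}{196} = \frac{31715}{196} \approx 161.81$)
$\sqrt{M{\left(\sqrt{-7 - 24} \right)} + l} + 1427 = \sqrt{5 + \frac{31715}{196}} + 1427 = \sqrt{\frac{32695}{196}} + 1427 = \frac{\sqrt{32695}}{14} + 1427 = 1427 + \frac{\sqrt{32695}}{14}$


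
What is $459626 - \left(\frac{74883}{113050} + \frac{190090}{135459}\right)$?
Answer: $\frac{7038515442407903}{15313639950} \approx 4.5962 \cdot 10^{5}$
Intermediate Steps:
$459626 - \left(\frac{74883}{113050} + \frac{190090}{135459}\right) = 459626 - \frac{31633250797}{15313639950} = \frac{7038515442407903}{15313639950}$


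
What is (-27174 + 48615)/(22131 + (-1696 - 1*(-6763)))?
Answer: 7147/9066 ≈ 0.78833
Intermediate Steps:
(-27174 + 48615)/(22131 + (-1696 - 1*(-6763))) = 21441/(22131 + (-1696 + 6763)) = 21441/(22131 + 5067) = 21441/27198 = 21441*(1/27198) = 7147/9066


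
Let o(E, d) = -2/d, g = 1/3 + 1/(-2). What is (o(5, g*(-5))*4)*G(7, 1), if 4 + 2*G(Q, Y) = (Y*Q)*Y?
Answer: -72/5 ≈ -14.400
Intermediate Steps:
g = -⅙ (g = 1*(⅓) + 1*(-½) = ⅓ - ½ = -⅙ ≈ -0.16667)
G(Q, Y) = -2 + Q*Y²/2 (G(Q, Y) = -2 + ((Y*Q)*Y)/2 = -2 + ((Q*Y)*Y)/2 = -2 + (Q*Y²)/2 = -2 + Q*Y²/2)
(o(5, g*(-5))*4)*G(7, 1) = (-2/((-⅙*(-5)))*4)*(-2 + (½)*7*1²) = (-2/⅚*4)*(-2 + (½)*7*1) = (-2*6/5*4)*(-2 + 7/2) = -12/5*4*(3/2) = -48/5*3/2 = -72/5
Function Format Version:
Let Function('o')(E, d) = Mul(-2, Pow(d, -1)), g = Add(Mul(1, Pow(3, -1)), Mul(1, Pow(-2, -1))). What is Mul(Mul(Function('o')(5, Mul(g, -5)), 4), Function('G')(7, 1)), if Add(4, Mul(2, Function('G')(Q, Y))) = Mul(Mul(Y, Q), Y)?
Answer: Rational(-72, 5) ≈ -14.400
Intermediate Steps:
g = Rational(-1, 6) (g = Add(Mul(1, Rational(1, 3)), Mul(1, Rational(-1, 2))) = Add(Rational(1, 3), Rational(-1, 2)) = Rational(-1, 6) ≈ -0.16667)
Function('G')(Q, Y) = Add(-2, Mul(Rational(1, 2), Q, Pow(Y, 2))) (Function('G')(Q, Y) = Add(-2, Mul(Rational(1, 2), Mul(Mul(Y, Q), Y))) = Add(-2, Mul(Rational(1, 2), Mul(Mul(Q, Y), Y))) = Add(-2, Mul(Rational(1, 2), Mul(Q, Pow(Y, 2)))) = Add(-2, Mul(Rational(1, 2), Q, Pow(Y, 2))))
Mul(Mul(Function('o')(5, Mul(g, -5)), 4), Function('G')(7, 1)) = Mul(Mul(Mul(-2, Pow(Mul(Rational(-1, 6), -5), -1)), 4), Add(-2, Mul(Rational(1, 2), 7, Pow(1, 2)))) = Mul(Mul(Mul(-2, Pow(Rational(5, 6), -1)), 4), Add(-2, Mul(Rational(1, 2), 7, 1))) = Mul(Mul(Mul(-2, Rational(6, 5)), 4), Add(-2, Rational(7, 2))) = Mul(Mul(Rational(-12, 5), 4), Rational(3, 2)) = Mul(Rational(-48, 5), Rational(3, 2)) = Rational(-72, 5)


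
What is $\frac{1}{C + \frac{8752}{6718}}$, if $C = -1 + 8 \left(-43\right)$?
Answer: $- \frac{3359}{1154479} \approx -0.0029095$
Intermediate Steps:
$C = -345$ ($C = -1 - 344 = -345$)
$\frac{1}{C + \frac{8752}{6718}} = \frac{1}{-345 + \frac{8752}{6718}} = \frac{1}{-345 + 8752 \cdot \frac{1}{6718}} = \frac{1}{-345 + \frac{4376}{3359}} = \frac{1}{- \frac{1154479}{3359}} = - \frac{3359}{1154479}$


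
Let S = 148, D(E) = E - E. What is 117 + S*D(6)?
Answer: 117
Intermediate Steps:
D(E) = 0
117 + S*D(6) = 117 + 148*0 = 117 + 0 = 117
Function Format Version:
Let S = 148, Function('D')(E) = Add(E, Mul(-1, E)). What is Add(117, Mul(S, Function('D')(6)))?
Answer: 117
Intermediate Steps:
Function('D')(E) = 0
Add(117, Mul(S, Function('D')(6))) = Add(117, Mul(148, 0)) = Add(117, 0) = 117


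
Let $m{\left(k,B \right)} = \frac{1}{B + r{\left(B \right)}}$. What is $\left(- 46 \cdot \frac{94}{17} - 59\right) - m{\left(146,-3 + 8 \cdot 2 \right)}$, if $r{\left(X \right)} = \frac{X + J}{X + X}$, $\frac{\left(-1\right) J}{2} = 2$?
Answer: $- \frac{1848911}{5899} \approx -313.43$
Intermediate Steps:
$J = -4$ ($J = \left(-2\right) 2 = -4$)
$r{\left(X \right)} = \frac{-4 + X}{2 X}$ ($r{\left(X \right)} = \frac{X - 4}{X + X} = \frac{-4 + X}{2 X}$)
$m{\left(k,B \right)} = \frac{1}{B + \frac{-4 + B}{2 B}}$
$\left(- 46 \cdot \frac{94}{17} - 59\right) - m{\left(146,-3 + 8 \cdot 2 \right)} = \left(- 46 \cdot \frac{94}{17} - 59\right) - \frac{2 \left(-3 + 8 \cdot 2\right)}{-4 + \left(-3 + 8 \cdot 2\right) + 2 \left(-3 + 8 \cdot 2\right)^{2}} = \left(- 46 \cdot 94 \cdot \frac{1}{17} - 59\right) - \frac{2 \left(-3 + 16\right)}{-4 + \left(-3 + 16\right) + 2 \left(-3 + 16\right)^{2}} = \left(\left(-46\right) \frac{94}{17} - 59\right) - 2 \cdot 13 \frac{1}{-4 + 13 + 2 \cdot 13^{2}} = \left(- \frac{4324}{17} - 59\right) - 2 \cdot 13 \frac{1}{-4 + 13 + 2 \cdot 169} = - \frac{5327}{17} - 2 \cdot 13 \frac{1}{-4 + 13 + 338} = - \frac{5327}{17} - 2 \cdot 13 \cdot \frac{1}{347} = - \frac{5327}{17} - \frac{26}{347} = - \frac{1848911}{5899}$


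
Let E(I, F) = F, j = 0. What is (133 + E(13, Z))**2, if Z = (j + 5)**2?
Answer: 24964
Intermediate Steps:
Z = 25 (Z = (0 + 5)**2 = 5**2 = 25)
(133 + E(13, Z))**2 = (133 + 25)**2 = 158**2 = 24964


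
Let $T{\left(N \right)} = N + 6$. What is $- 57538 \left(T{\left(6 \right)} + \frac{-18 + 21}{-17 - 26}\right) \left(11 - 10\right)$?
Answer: $- \frac{29516994}{43} \approx -6.8644 \cdot 10^{5}$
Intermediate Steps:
$T{\left(N \right)} = 6 + N$
$- 57538 \left(T{\left(6 \right)} + \frac{-18 + 21}{-17 - 26}\right) \left(11 - 10\right) = - 57538 \left(\left(6 + 6\right) + \frac{-18 + 21}{-17 - 26}\right) \left(11 - 10\right) = - 57538 \left(12 + \frac{3}{-43}\right) 1 = - 57538 \left(12 + 3 \left(- \frac{1}{43}\right)\right) 1 = - 57538 \left(12 - \frac{3}{43}\right) 1 = - 57538 \cdot \frac{513}{43} \cdot 1 = \left(-57538\right) \frac{513}{43} = - \frac{29516994}{43}$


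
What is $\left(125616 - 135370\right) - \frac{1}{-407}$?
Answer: $- \frac{3969877}{407} \approx -9754.0$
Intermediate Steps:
$\left(125616 - 135370\right) - \frac{1}{-407} = -9754 - - \frac{1}{407} = -9754 + \frac{1}{407} = - \frac{3969877}{407}$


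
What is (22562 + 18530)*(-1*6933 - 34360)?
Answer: -1696811956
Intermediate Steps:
(22562 + 18530)*(-1*6933 - 34360) = 41092*(-6933 - 34360) = 41092*(-41293) = -1696811956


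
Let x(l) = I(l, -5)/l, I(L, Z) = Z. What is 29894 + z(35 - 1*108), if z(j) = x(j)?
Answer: 2182267/73 ≈ 29894.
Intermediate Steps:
x(l) = -5/l
z(j) = -5/j
29894 + z(35 - 1*108) = 29894 - 5/(35 - 1*108) = 29894 - 5/(35 - 108) = 29894 - 5/(-73) = 29894 - 5*(-1/73) = 29894 + 5/73 = 2182267/73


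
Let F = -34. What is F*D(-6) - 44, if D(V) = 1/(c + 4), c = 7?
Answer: -518/11 ≈ -47.091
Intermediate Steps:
D(V) = 1/11 (D(V) = 1/(7 + 4) = 1/11)
F*D(-6) - 44 = -34*1/11 - 44 = -34/11 - 44 = -518/11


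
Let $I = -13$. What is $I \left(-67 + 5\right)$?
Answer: $806$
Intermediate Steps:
$I \left(-67 + 5\right) = - 13 \left(-67 + 5\right) = \left(-13\right) \left(-62\right) = 806$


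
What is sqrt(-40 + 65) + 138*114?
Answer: 15737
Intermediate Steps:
sqrt(-40 + 65) + 138*114 = sqrt(25) + 15732 = 5 + 15732 = 15737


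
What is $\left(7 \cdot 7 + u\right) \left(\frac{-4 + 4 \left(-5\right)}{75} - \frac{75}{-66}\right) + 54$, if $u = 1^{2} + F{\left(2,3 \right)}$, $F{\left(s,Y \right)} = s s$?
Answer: $\frac{26973}{275} \approx 98.084$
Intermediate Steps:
$F{\left(s,Y \right)} = s^{2}$
$u = 5$ ($u = 1^{2} + 2^{2} = 1 + 4 = 5$)
$\left(7 \cdot 7 + u\right) \left(\frac{-4 + 4 \left(-5\right)}{75} - \frac{75}{-66}\right) + 54 = \left(7 \cdot 7 + 5\right) \left(\frac{-4 + 4 \left(-5\right)}{75} - \frac{75}{-66}\right) + 54 = \left(49 + 5\right) \left(\left(-4 - 20\right) \frac{1}{75} - - \frac{25}{22}\right) + 54 = 54 \left(\left(-24\right) \frac{1}{75} + \frac{25}{22}\right) + 54 = 54 \left(- \frac{8}{25} + \frac{25}{22}\right) + 54 = 54 \cdot \frac{449}{550} + 54 = \frac{12123}{275} + 54 = \frac{26973}{275}$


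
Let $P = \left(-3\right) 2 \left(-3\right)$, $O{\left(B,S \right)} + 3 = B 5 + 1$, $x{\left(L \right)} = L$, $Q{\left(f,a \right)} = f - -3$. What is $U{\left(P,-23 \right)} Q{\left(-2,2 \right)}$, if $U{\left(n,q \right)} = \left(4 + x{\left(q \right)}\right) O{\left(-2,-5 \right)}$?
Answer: $228$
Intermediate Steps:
$Q{\left(f,a \right)} = 3 + f$ ($Q{\left(f,a \right)} = f + 3 = 3 + f$)
$O{\left(B,S \right)} = -2 + 5 B$ ($O{\left(B,S \right)} = -3 + \left(B 5 + 1\right) = -3 + \left(5 B + 1\right) = -3 + \left(1 + 5 B\right) = -2 + 5 B$)
$P = 18$ ($P = \left(-6\right) \left(-3\right) = 18$)
$U{\left(n,q \right)} = -48 - 12 q$ ($U{\left(n,q \right)} = \left(4 + q\right) \left(-2 + 5 \left(-2\right)\right) = \left(4 + q\right) \left(-2 - 10\right) = \left(4 + q\right) \left(-12\right) = -48 - 12 q$)
$U{\left(P,-23 \right)} Q{\left(-2,2 \right)} = \left(-48 - -276\right) \left(3 - 2\right) = \left(-48 + 276\right) 1 = 228 \cdot 1 = 228$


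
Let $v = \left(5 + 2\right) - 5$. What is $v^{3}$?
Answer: $8$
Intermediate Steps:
$v = 2$ ($v = 7 - 5 = 2$)
$v^{3} = 2^{3} = 8$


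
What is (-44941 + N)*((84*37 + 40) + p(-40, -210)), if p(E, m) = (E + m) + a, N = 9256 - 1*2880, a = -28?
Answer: -110681550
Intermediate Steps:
N = 6376 (N = 9256 - 2880 = 6376)
p(E, m) = -28 + E + m (p(E, m) = (E + m) - 28 = -28 + E + m)
(-44941 + N)*((84*37 + 40) + p(-40, -210)) = (-44941 + 6376)*((84*37 + 40) + (-28 - 40 - 210)) = -38565*((3108 + 40) - 278) = -38565*(3148 - 278) = -38565*2870 = -110681550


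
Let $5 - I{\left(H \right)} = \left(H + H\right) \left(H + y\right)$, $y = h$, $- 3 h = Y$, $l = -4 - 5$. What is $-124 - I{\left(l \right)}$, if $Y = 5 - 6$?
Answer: $27$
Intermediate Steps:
$l = -9$ ($l = -4 - 5 = -9$)
$Y = -1$ ($Y = 5 - 6 = -1$)
$h = \frac{1}{3}$ ($h = \left(- \frac{1}{3}\right) \left(-1\right) = \frac{1}{3} \approx 0.33333$)
$y = \frac{1}{3} \approx 0.33333$
$I{\left(H \right)} = 5 - 2 H \left(\frac{1}{3} + H\right)$ ($I{\left(H \right)} = 5 - \left(H + H\right) \left(H + \frac{1}{3}\right) = 5 - 2 H \left(\frac{1}{3} + H\right)$)
$-124 - I{\left(l \right)} = -124 - \left(5 - 2 \left(-9\right)^{2} - -6\right) = -124 - \left(5 - 162 + 6\right) = -124 - -151 = -124 + 151 = 27$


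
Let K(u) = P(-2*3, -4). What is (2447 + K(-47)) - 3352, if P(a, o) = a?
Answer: -911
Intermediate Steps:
K(u) = -6 (K(u) = -2*3 = -6)
(2447 + K(-47)) - 3352 = (2447 - 6) - 3352 = 2441 - 3352 = -911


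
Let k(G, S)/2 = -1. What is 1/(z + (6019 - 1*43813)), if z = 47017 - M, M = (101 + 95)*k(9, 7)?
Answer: 1/9615 ≈ 0.00010400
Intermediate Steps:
k(G, S) = -2 (k(G, S) = 2*(-1) = -2)
M = -392 (M = (101 + 95)*(-2) = 196*(-2) = -392)
z = 47409 (z = 47017 - 1*(-392) = 47017 + 392 = 47409)
1/(z + (6019 - 1*43813)) = 1/(47409 + (6019 - 1*43813)) = 1/(47409 + (6019 - 43813)) = 1/(47409 - 37794) = 1/9615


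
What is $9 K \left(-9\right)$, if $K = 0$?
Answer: $0$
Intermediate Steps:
$9 K \left(-9\right) = 9 \cdot 0 \left(-9\right) = 0 \left(-9\right) = 0$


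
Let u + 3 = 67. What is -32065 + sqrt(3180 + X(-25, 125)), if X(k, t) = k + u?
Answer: -32065 + sqrt(3219) ≈ -32008.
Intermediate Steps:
u = 64 (u = -3 + 67 = 64)
X(k, t) = 64 + k (X(k, t) = k + 64 = 64 + k)
-32065 + sqrt(3180 + X(-25, 125)) = -32065 + sqrt(3180 + (64 - 25)) = -32065 + sqrt(3180 + 39) = -32065 + sqrt(3219)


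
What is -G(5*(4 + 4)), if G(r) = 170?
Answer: -170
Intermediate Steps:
-G(5*(4 + 4)) = -1*170 = -170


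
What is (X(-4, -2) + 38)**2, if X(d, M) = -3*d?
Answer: 2500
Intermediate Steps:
(X(-4, -2) + 38)**2 = (-3*(-4) + 38)**2 = (12 + 38)**2 = 50**2 = 2500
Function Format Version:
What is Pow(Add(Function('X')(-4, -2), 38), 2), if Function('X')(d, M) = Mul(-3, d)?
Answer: 2500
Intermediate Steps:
Pow(Add(Function('X')(-4, -2), 38), 2) = Pow(Add(Mul(-3, -4), 38), 2) = Pow(Add(12, 38), 2) = Pow(50, 2) = 2500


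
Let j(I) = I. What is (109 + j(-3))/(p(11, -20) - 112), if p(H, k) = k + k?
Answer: -53/76 ≈ -0.69737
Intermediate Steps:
p(H, k) = 2*k
(109 + j(-3))/(p(11, -20) - 112) = (109 - 3)/(2*(-20) - 112) = 106/(-40 - 112) = 106/(-152) = 106*(-1/152) = -53/76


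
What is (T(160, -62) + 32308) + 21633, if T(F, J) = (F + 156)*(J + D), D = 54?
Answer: 51413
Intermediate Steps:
T(F, J) = (54 + J)*(156 + F) (T(F, J) = (F + 156)*(J + 54) = (156 + F)*(54 + J) = (54 + J)*(156 + F))
(T(160, -62) + 32308) + 21633 = ((8424 + 54*160 + 156*(-62) + 160*(-62)) + 32308) + 21633 = ((8424 + 8640 - 9672 - 9920) + 32308) + 21633 = (-2528 + 32308) + 21633 = 29780 + 21633 = 51413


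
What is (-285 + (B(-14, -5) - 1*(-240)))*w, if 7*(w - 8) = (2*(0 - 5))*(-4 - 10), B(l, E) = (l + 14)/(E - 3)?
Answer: -1260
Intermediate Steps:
B(l, E) = (14 + l)/(-3 + E)
w = 28 (w = 8 + ((2*(0 - 5))*(-4 - 10))/7 = 8 + ((2*(-5))*(-14))/7 = 8 + (-10*(-14))/7 = 8 + (⅐)*140 = 8 + 20 = 28)
(-285 + (B(-14, -5) - 1*(-240)))*w = (-285 + ((14 - 14)/(-3 - 5) - 1*(-240)))*28 = (-285 + (0/(-8) + 240))*28 = (-285 + (-⅛*0 + 240))*28 = (-285 + (0 + 240))*28 = (-285 + 240)*28 = -45*28 = -1260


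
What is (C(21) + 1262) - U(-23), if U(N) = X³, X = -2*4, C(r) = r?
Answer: 1795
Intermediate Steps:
X = -8
U(N) = -512 (U(N) = (-8)³ = -512)
(C(21) + 1262) - U(-23) = (21 + 1262) - 1*(-512) = 1283 + 512 = 1795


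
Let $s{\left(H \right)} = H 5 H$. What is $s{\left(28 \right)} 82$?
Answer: $321440$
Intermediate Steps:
$s{\left(H \right)} = 5 H^{2}$ ($s{\left(H \right)} = 5 H H = 5 H^{2}$)
$s{\left(28 \right)} 82 = 5 \cdot 28^{2} \cdot 82 = 5 \cdot 784 \cdot 82 = 3920 \cdot 82 = 321440$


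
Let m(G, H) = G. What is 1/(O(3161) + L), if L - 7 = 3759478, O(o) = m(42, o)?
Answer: 1/3759527 ≈ 2.6599e-7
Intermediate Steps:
O(o) = 42
L = 3759485 (L = 7 + 3759478 = 3759485)
1/(O(3161) + L) = 1/(42 + 3759485) = 1/3759527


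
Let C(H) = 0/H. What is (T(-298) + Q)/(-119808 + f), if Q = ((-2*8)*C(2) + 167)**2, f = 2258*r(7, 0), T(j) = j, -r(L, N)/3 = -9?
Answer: -9197/19614 ≈ -0.46890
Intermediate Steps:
r(L, N) = 27 (r(L, N) = -3*(-9) = 27)
C(H) = 0
f = 60966 (f = 2258*27 = 60966)
Q = 27889 (Q = (-2*8*0 + 167)**2 = (-16*0 + 167)**2 = (0 + 167)**2 = 167**2 = 27889)
(T(-298) + Q)/(-119808 + f) = (-298 + 27889)/(-119808 + 60966) = 27591/(-58842) = 27591*(-1/58842) = -9197/19614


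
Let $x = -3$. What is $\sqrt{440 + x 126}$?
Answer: $\sqrt{62} \approx 7.874$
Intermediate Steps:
$\sqrt{440 + x 126} = \sqrt{440 - 378} = \sqrt{62}$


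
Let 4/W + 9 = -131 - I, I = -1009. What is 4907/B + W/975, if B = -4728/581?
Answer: -805184348671/1335305400 ≈ -603.00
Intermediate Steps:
B = -4728/581 (B = -4728*1/581 = -4728/581 ≈ -8.1377)
W = 4/869 (W = 4/(-9 + (-131 - 1*(-1009))) = 4/(-9 + (-131 + 1009)) = 4/(-9 + 878) = 4/869 ≈ 0.0046030)
4907/B + W/975 = 4907/(-4728/581) + (4/869)/975 = 4907*(-581/4728) + (4/869)*(1/975) = -2850967/4728 + 4/847275 = -805184348671/1335305400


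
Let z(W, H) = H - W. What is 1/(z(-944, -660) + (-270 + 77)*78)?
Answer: -1/14770 ≈ -6.7705e-5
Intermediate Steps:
1/(z(-944, -660) + (-270 + 77)*78) = 1/((-660 - 1*(-944)) + (-270 + 77)*78) = 1/((-660 + 944) - 193*78) = 1/(284 - 15054) = 1/(-14770) = -1/14770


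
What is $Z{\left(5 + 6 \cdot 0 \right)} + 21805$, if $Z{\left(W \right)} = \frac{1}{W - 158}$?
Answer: $\frac{3336164}{153} \approx 21805.0$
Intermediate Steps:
$Z{\left(W \right)} = \frac{1}{-158 + W}$
$Z{\left(5 + 6 \cdot 0 \right)} + 21805 = \frac{1}{-158 + \left(5 + 6 \cdot 0\right)} + 21805 = \frac{1}{-158 + \left(5 + 0\right)} + 21805 = \frac{1}{-158 + 5} + 21805 = \frac{1}{-153} + 21805 = - \frac{1}{153} + 21805 = \frac{3336164}{153}$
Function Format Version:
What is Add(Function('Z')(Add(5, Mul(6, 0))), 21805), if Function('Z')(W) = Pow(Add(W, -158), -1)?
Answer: Rational(3336164, 153) ≈ 21805.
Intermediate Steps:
Function('Z')(W) = Pow(Add(-158, W), -1)
Add(Function('Z')(Add(5, Mul(6, 0))), 21805) = Add(Pow(Add(-158, Add(5, Mul(6, 0))), -1), 21805) = Add(Pow(Add(-158, Add(5, 0)), -1), 21805) = Add(Pow(Add(-158, 5), -1), 21805) = Add(Pow(-153, -1), 21805) = Add(Rational(-1, 153), 21805) = Rational(3336164, 153)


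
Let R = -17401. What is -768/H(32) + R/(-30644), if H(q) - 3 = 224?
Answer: -19584565/6956188 ≈ -2.8154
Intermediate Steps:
H(q) = 227 (H(q) = 3 + 224 = 227)
-768/H(32) + R/(-30644) = -768/227 - 17401/(-30644) = -768*1/227 - 17401*(-1/30644) = -768/227 + 17401/30644 = -19584565/6956188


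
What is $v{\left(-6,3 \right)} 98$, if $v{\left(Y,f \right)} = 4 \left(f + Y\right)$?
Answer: $-1176$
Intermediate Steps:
$v{\left(Y,f \right)} = 4 Y + 4 f$ ($v{\left(Y,f \right)} = 4 \left(Y + f\right) = 4 Y + 4 f$)
$v{\left(-6,3 \right)} 98 = \left(4 \left(-6\right) + 4 \cdot 3\right) 98 = \left(-24 + 12\right) 98 = \left(-12\right) 98 = -1176$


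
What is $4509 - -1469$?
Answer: $5978$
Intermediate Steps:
$4509 - -1469 = 4509 + \left(\left(-16 - 13\right) + 1498\right) = 4509 + \left(-29 + 1498\right) = 4509 + 1469 = 5978$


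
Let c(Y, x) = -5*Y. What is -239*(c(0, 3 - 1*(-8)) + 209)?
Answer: -49951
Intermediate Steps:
-239*(c(0, 3 - 1*(-8)) + 209) = -239*(-5*0 + 209) = -239*(0 + 209) = -239*209 = -49951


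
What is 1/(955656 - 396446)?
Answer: 1/559210 ≈ 1.7882e-6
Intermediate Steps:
1/(955656 - 396446) = 1/559210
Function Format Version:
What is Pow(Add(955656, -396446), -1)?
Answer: Rational(1, 559210) ≈ 1.7882e-6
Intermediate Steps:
Pow(Add(955656, -396446), -1) = Pow(559210, -1) = Rational(1, 559210)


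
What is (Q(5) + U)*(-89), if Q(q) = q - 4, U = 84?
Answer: -7565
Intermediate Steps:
Q(q) = -4 + q
(Q(5) + U)*(-89) = ((-4 + 5) + 84)*(-89) = (1 + 84)*(-89) = 85*(-89) = -7565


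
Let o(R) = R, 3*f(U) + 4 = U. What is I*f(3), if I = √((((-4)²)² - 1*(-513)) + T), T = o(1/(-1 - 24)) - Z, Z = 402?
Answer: -√9174/15 ≈ -6.3854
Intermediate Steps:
f(U) = -4/3 + U/3
T = -10051/25 (T = 1/(-1 - 24) - 1*402 = 1/(-25) - 402 = -1/25 - 402 = -10051/25 ≈ -402.04)
I = √9174/5 (I = √((((-4)²)² - 1*(-513)) - 10051/25) = √((16² + 513) - 10051/25) = √((256 + 513) - 10051/25) = √(769 - 10051/25) = √(9174/25) = √9174/5 ≈ 19.156)
I*f(3) = (√9174/5)*(-4/3 + (⅓)*3) = (√9174/5)*(-4/3 + 1) = (√9174/5)*(-⅓) = -√9174/15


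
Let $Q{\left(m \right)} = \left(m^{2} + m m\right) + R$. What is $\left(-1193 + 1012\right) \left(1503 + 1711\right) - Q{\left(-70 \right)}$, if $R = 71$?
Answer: $-591605$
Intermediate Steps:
$Q{\left(m \right)} = 71 + 2 m^{2}$ ($Q{\left(m \right)} = \left(m^{2} + m m\right) + 71 = \left(m^{2} + m^{2}\right) + 71 = 2 m^{2} + 71 = 71 + 2 m^{2}$)
$\left(-1193 + 1012\right) \left(1503 + 1711\right) - Q{\left(-70 \right)} = \left(-1193 + 1012\right) \left(1503 + 1711\right) - \left(71 + 2 \left(-70\right)^{2}\right) = \left(-181\right) 3214 - \left(71 + 2 \cdot 4900\right) = -581734 - \left(71 + 9800\right) = -581734 - 9871 = -591605$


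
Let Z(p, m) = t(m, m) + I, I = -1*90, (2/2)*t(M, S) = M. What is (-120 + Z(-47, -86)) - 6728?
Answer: -7024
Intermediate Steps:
t(M, S) = M
I = -90
Z(p, m) = -90 + m (Z(p, m) = m - 90 = -90 + m)
(-120 + Z(-47, -86)) - 6728 = (-120 + (-90 - 86)) - 6728 = (-120 - 176) - 6728 = -296 - 6728 = -7024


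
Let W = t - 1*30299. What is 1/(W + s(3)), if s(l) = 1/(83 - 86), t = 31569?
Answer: 3/3809 ≈ 0.00078761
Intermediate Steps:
W = 1270 (W = 31569 - 1*30299 = 31569 - 30299 = 1270)
s(l) = -1/3 (s(l) = 1/(-3) = -1/3)
1/(W + s(3)) = 1/(1270 - 1/3) = 1/(3809/3) = 3/3809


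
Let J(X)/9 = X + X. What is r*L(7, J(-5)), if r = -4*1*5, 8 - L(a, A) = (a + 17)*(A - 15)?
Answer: -50560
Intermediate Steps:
J(X) = 18*X (J(X) = 9*(X + X) = 9*(2*X) = 18*X)
L(a, A) = 8 - (-15 + A)*(17 + a) (L(a, A) = 8 - (a + 17)*(A - 15) = 8 - (17 + a)*(-15 + A) = 8 - (-15 + A)*(17 + a))
r = -20 (r = -4*5 = -20)
r*L(7, J(-5)) = -20*(263 - 306*(-5) + 15*7 - 1*18*(-5)*7) = -20*(263 - 17*(-90) + 105 - 1*(-90)*7) = -20*(263 + 1530 + 105 + 630) = -20*2528 = -50560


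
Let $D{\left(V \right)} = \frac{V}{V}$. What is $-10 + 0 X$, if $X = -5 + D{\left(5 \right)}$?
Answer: $-10$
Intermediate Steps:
$D{\left(V \right)} = 1$
$X = -4$ ($X = -5 + 1 = -4$)
$-10 + 0 X = -10 + 0 \left(-4\right) = -10 + 0 = -10$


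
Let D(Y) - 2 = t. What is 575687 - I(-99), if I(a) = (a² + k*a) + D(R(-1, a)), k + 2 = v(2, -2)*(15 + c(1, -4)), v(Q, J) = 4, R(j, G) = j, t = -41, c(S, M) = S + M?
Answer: 570479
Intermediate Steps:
c(S, M) = M + S
D(Y) = -39 (D(Y) = 2 - 41 = -39)
k = 46 (k = -2 + 4*(15 + (-4 + 1)) = -2 + 4*(15 - 3) = -2 + 4*12 = -2 + 48 = 46)
I(a) = -39 + a² + 46*a (I(a) = (a² + 46*a) - 39 = -39 + a² + 46*a)
575687 - I(-99) = 575687 - (-39 + (-99)² + 46*(-99)) = 575687 - (-39 + 9801 - 4554) = 575687 - 1*5208 = 575687 - 5208 = 570479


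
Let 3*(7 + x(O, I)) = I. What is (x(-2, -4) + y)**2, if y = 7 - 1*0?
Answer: 16/9 ≈ 1.7778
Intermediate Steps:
y = 7 (y = 7 + 0 = 7)
x(O, I) = -7 + I/3
(x(-2, -4) + y)**2 = ((-7 + (1/3)*(-4)) + 7)**2 = ((-7 - 4/3) + 7)**2 = (-25/3 + 7)**2 = (-4/3)**2 = 16/9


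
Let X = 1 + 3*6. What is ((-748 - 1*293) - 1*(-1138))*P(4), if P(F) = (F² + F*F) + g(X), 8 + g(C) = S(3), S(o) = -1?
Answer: 2231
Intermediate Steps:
X = 19 (X = 1 + 18 = 19)
g(C) = -9 (g(C) = -8 - 1 = -9)
P(F) = -9 + 2*F² (P(F) = (F² + F*F) - 9 = (F² + F²) - 9 = 2*F² - 9 = -9 + 2*F²)
((-748 - 1*293) - 1*(-1138))*P(4) = ((-748 - 1*293) - 1*(-1138))*(-9 + 2*4²) = ((-748 - 293) + 1138)*(-9 + 2*16) = (-1041 + 1138)*(-9 + 32) = 97*23 = 2231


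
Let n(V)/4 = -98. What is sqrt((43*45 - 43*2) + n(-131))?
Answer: sqrt(1457) ≈ 38.171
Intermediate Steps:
n(V) = -392 (n(V) = 4*(-98) = -392)
sqrt((43*45 - 43*2) + n(-131)) = sqrt((43*45 - 43*2) - 392) = sqrt((1935 - 86) - 392) = sqrt(1849 - 392) = sqrt(1457)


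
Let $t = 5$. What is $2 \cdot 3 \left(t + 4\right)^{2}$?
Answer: $486$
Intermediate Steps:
$2 \cdot 3 \left(t + 4\right)^{2} = 2 \cdot 3 \left(5 + 4\right)^{2} = 6 \cdot 9^{2} = 6 \cdot 81 = 486$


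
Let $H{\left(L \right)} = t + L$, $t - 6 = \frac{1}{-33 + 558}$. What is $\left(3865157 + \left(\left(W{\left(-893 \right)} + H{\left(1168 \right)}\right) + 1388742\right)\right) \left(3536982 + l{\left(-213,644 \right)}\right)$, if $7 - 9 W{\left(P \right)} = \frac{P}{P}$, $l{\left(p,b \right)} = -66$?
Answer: $\frac{3252681974421072}{175} \approx 1.8587 \cdot 10^{13}$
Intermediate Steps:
$t = \frac{3151}{525}$ ($t = 6 + \frac{1}{-33 + 558} = 6 + \frac{1}{525} = \frac{3151}{525} \approx 6.0019$)
$W{\left(P \right)} = \frac{2}{3}$ ($W{\left(P \right)} = \frac{7}{9} - \frac{P \frac{1}{P}}{9} = \frac{7}{9} - \frac{1}{9} = \frac{2}{3}$)
$H{\left(L \right)} = \frac{3151}{525} + L$
$\left(3865157 + \left(\left(W{\left(-893 \right)} + H{\left(1168 \right)}\right) + 1388742\right)\right) \left(3536982 + l{\left(-213,644 \right)}\right) = \left(3865157 + \left(\left(\frac{2}{3} + \left(\frac{3151}{525} + 1168\right)\right) + 1388742\right)\right) \left(3536982 - 66\right) = \left(3865157 + \left(\left(\frac{2}{3} + \frac{616351}{525}\right) + 1388742\right)\right) 3536916 = \left(3865157 + \left(\frac{205567}{175} + 1388742\right)\right) 3536916 = \left(3865157 + \frac{243235417}{175}\right) 3536916 = \frac{919637892}{175} \cdot 3536916 = \frac{3252681974421072}{175}$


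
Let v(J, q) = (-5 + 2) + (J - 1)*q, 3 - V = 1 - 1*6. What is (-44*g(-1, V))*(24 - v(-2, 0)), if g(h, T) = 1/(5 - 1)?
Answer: -297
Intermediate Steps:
V = 8 (V = 3 - (1 - 1*6) = 3 - (1 - 6) = 3 - 1*(-5) = 3 + 5 = 8)
v(J, q) = -3 + q*(-1 + J) (v(J, q) = -3 + (-1 + J)*q = -3 + q*(-1 + J))
g(h, T) = 1/4
(-44*g(-1, V))*(24 - v(-2, 0)) = (-44*1/4)*(24 - (-3 - 1*0 - 2*0)) = -11*(24 - (-3 + 0 + 0)) = -11*(24 - 1*(-3)) = -11*(24 + 3) = -11*27 = -297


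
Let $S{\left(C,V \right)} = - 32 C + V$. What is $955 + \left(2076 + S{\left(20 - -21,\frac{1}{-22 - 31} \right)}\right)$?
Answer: $\frac{91106}{53} \approx 1719.0$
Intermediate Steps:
$S{\left(C,V \right)} = V - 32 C$
$955 + \left(2076 + S{\left(20 - -21,\frac{1}{-22 - 31} \right)}\right) = 955 + \left(2076 + \left(\frac{1}{-22 - 31} - 32 \left(20 - -21\right)\right)\right) = 955 + \left(2076 + \left(\frac{1}{-53} - 32 \left(20 + 21\right)\right)\right) = 955 + \left(2076 - \frac{69537}{53}\right) = 955 + \frac{40491}{53} = \frac{91106}{53}$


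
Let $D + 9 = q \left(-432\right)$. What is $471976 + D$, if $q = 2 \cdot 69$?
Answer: $412351$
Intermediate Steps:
$q = 138$
$D = -59625$ ($D = -9 + 138 \left(-432\right) = -9 - 59616 = -59625$)
$471976 + D = 471976 - 59625 = 412351$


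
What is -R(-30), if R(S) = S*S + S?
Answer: -870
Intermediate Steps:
R(S) = S + S**2 (R(S) = S**2 + S = S + S**2)
-R(-30) = -(-30)*(1 - 30) = -(-30)*(-29) = -1*870 = -870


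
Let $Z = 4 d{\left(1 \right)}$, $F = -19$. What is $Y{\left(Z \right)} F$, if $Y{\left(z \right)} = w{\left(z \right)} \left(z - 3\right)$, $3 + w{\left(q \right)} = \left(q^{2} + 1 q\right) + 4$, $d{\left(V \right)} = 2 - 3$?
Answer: $1729$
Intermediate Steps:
$d{\left(V \right)} = -1$ ($d{\left(V \right)} = 2 - 3 = -1$)
$w{\left(q \right)} = 1 + q + q^{2}$ ($w{\left(q \right)} = -3 + \left(\left(q^{2} + 1 q\right) + 4\right) = -3 + \left(\left(q^{2} + q\right) + 4\right) = -3 + \left(\left(q + q^{2}\right) + 4\right) = -3 + \left(4 + q + q^{2}\right) = 1 + q + q^{2}$)
$Z = -4$ ($Z = 4 \left(-1\right) = -4$)
$Y{\left(z \right)} = \left(-3 + z\right) \left(1 + z + z^{2}\right)$ ($Y{\left(z \right)} = \left(1 + z + z^{2}\right) \left(z - 3\right) = \left(1 + z + z^{2}\right) \left(-3 + z\right) = \left(-3 + z\right) \left(1 + z + z^{2}\right)$)
$Y{\left(Z \right)} F = \left(-3 - 4\right) \left(1 - 4 + \left(-4\right)^{2}\right) \left(-19\right) = - 7 \left(1 - 4 + 16\right) \left(-19\right) = \left(-7\right) 13 \left(-19\right) = \left(-91\right) \left(-19\right) = 1729$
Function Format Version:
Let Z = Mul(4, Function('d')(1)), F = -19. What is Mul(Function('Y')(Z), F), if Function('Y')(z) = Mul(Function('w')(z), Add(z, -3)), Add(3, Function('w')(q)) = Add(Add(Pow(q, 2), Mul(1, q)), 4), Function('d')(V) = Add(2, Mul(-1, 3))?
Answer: 1729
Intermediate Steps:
Function('d')(V) = -1 (Function('d')(V) = Add(2, -3) = -1)
Function('w')(q) = Add(1, q, Pow(q, 2)) (Function('w')(q) = Add(-3, Add(Add(Pow(q, 2), Mul(1, q)), 4)) = Add(-3, Add(Add(Pow(q, 2), q), 4)) = Add(-3, Add(Add(q, Pow(q, 2)), 4)) = Add(-3, Add(4, q, Pow(q, 2))) = Add(1, q, Pow(q, 2)))
Z = -4 (Z = Mul(4, -1) = -4)
Function('Y')(z) = Mul(Add(-3, z), Add(1, z, Pow(z, 2))) (Function('Y')(z) = Mul(Add(1, z, Pow(z, 2)), Add(z, -3)) = Mul(Add(1, z, Pow(z, 2)), Add(-3, z)) = Mul(Add(-3, z), Add(1, z, Pow(z, 2))))
Mul(Function('Y')(Z), F) = Mul(Mul(Add(-3, -4), Add(1, -4, Pow(-4, 2))), -19) = Mul(Mul(-7, Add(1, -4, 16)), -19) = Mul(Mul(-7, 13), -19) = Mul(-91, -19) = 1729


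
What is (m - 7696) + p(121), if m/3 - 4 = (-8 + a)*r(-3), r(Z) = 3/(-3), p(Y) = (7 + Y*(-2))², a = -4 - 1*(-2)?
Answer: 47571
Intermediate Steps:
a = -2 (a = -4 + 2 = -2)
p(Y) = (7 - 2*Y)²
r(Z) = -1 (r(Z) = 3*(-⅓) = -1)
m = 42 (m = 12 + 3*((-8 - 2)*(-1)) = 12 + 3*(-10*(-1)) = 12 + 3*10 = 12 + 30 = 42)
(m - 7696) + p(121) = (42 - 7696) + (-7 + 2*121)² = -7654 + (-7 + 242)² = -7654 + 235² = -7654 + 55225 = 47571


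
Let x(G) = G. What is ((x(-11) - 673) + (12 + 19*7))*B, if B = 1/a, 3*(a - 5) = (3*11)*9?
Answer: -539/104 ≈ -5.1827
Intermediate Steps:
a = 104 (a = 5 + ((3*11)*9)/3 = 5 + (33*9)/3 = 5 + (⅓)*297 = 5 + 99 = 104)
B = 1/104 ≈ 0.0096154
((x(-11) - 673) + (12 + 19*7))*B = ((-11 - 673) + (12 + 19*7))*(1/104) = (-684 + (12 + 133))*(1/104) = (-684 + 145)*(1/104) = -539*1/104 = -539/104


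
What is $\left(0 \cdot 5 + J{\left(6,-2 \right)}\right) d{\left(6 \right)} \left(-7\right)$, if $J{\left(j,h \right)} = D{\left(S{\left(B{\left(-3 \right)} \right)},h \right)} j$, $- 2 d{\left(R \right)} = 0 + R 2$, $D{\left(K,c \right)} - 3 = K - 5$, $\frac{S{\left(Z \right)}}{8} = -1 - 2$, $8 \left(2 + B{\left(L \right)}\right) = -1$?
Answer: $-6552$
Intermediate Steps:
$B{\left(L \right)} = - \frac{17}{8}$ ($B{\left(L \right)} = -2 + \frac{1}{8} \left(-1\right) = -2 - \frac{1}{8} = - \frac{17}{8}$)
$S{\left(Z \right)} = -24$ ($S{\left(Z \right)} = 8 \left(-1 - 2\right) = 8 \left(-3\right) = -24$)
$D{\left(K,c \right)} = -2 + K$ ($D{\left(K,c \right)} = 3 + \left(K - 5\right) = 3 + \left(-5 + K\right) = -2 + K$)
$d{\left(R \right)} = - R$ ($d{\left(R \right)} = - \frac{0 + R 2}{2} = - \frac{0 + 2 R}{2} = - \frac{2 R}{2} = - R$)
$J{\left(j,h \right)} = - 26 j$ ($J{\left(j,h \right)} = \left(-2 - 24\right) j = - 26 j$)
$\left(0 \cdot 5 + J{\left(6,-2 \right)}\right) d{\left(6 \right)} \left(-7\right) = \left(0 \cdot 5 - 156\right) \left(\left(-1\right) 6\right) \left(-7\right) = \left(0 - 156\right) \left(-6\right) \left(-7\right) = \left(-156\right) \left(-6\right) \left(-7\right) = 936 \left(-7\right) = -6552$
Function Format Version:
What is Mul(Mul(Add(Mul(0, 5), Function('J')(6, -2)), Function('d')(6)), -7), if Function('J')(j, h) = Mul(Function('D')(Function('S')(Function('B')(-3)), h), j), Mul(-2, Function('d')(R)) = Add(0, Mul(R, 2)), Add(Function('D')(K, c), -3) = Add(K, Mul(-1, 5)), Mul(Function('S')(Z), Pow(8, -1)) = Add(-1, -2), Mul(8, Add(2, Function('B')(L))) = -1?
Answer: -6552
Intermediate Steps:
Function('B')(L) = Rational(-17, 8) (Function('B')(L) = Add(-2, Mul(Rational(1, 8), -1)) = Add(-2, Rational(-1, 8)) = Rational(-17, 8))
Function('S')(Z) = -24 (Function('S')(Z) = Mul(8, Add(-1, -2)) = Mul(8, -3) = -24)
Function('D')(K, c) = Add(-2, K) (Function('D')(K, c) = Add(3, Add(K, Mul(-1, 5))) = Add(3, Add(K, -5)) = Add(3, Add(-5, K)) = Add(-2, K))
Function('d')(R) = Mul(-1, R) (Function('d')(R) = Mul(Rational(-1, 2), Add(0, Mul(R, 2))) = Mul(Rational(-1, 2), Add(0, Mul(2, R))) = Mul(Rational(-1, 2), Mul(2, R)) = Mul(-1, R))
Function('J')(j, h) = Mul(-26, j) (Function('J')(j, h) = Mul(Add(-2, -24), j) = Mul(-26, j))
Mul(Mul(Add(Mul(0, 5), Function('J')(6, -2)), Function('d')(6)), -7) = Mul(Mul(Add(Mul(0, 5), Mul(-26, 6)), Mul(-1, 6)), -7) = Mul(Mul(Add(0, -156), -6), -7) = Mul(Mul(-156, -6), -7) = Mul(936, -7) = -6552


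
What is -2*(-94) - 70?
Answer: 118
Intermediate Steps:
-2*(-94) - 70 = 188 - 70 = 118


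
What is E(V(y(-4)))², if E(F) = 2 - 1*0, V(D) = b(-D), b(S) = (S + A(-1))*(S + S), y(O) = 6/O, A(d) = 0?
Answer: 4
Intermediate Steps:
b(S) = 2*S² (b(S) = (S + 0)*(S + S) = S*(2*S) = 2*S²)
V(D) = 2*D² (V(D) = 2*(-D)² = 2*D²)
E(F) = 2 (E(F) = 2 + 0 = 2)
E(V(y(-4)))² = 2² = 4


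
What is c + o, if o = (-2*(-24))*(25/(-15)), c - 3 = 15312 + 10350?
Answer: 25585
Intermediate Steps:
c = 25665 (c = 3 + (15312 + 10350) = 3 + 25662 = 25665)
o = -80 (o = 48*(25*(-1/15)) = 48*(-5/3) = -80)
c + o = 25665 - 80 = 25585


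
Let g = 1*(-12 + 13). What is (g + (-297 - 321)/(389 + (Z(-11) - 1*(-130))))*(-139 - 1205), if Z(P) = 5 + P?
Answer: 15680/57 ≈ 275.09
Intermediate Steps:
g = 1 (g = 1*1 = 1)
(g + (-297 - 321)/(389 + (Z(-11) - 1*(-130))))*(-139 - 1205) = (1 + (-297 - 321)/(389 + ((5 - 11) - 1*(-130))))*(-139 - 1205) = (1 - 618/(389 + (-6 + 130)))*(-1344) = (1 - 618/(389 + 124))*(-1344) = (1 - 618/513)*(-1344) = (1 - 618*1/513)*(-1344) = (1 - 206/171)*(-1344) = -35/171*(-1344) = 15680/57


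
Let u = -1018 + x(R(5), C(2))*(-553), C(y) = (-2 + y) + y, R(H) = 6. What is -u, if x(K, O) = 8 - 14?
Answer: -2300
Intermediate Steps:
C(y) = -2 + 2*y
x(K, O) = -6
u = 2300 (u = -1018 - 6*(-553) = -1018 + 3318 = 2300)
-u = -1*2300 = -2300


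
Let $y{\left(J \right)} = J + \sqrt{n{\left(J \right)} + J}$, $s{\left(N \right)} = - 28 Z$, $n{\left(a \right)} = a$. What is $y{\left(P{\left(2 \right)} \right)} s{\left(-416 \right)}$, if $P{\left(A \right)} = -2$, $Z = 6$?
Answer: $336 - 336 i \approx 336.0 - 336.0 i$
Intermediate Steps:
$s{\left(N \right)} = -168$ ($s{\left(N \right)} = \left(-28\right) 6 = -168$)
$y{\left(J \right)} = J + \sqrt{2} \sqrt{J}$ ($y{\left(J \right)} = J + \sqrt{J + J} = J + \sqrt{2 J} = J + \sqrt{2} \sqrt{J}$)
$y{\left(P{\left(2 \right)} \right)} s{\left(-416 \right)} = \left(-2 + \sqrt{2} \sqrt{-2}\right) \left(-168\right) = \left(-2 + \sqrt{2} i \sqrt{2}\right) \left(-168\right) = \left(-2 + 2 i\right) \left(-168\right) = 336 - 336 i$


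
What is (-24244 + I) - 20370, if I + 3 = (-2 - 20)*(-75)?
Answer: -42967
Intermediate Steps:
I = 1647 (I = -3 + (-2 - 20)*(-75) = -3 - 22*(-75) = -3 + 1650 = 1647)
(-24244 + I) - 20370 = (-24244 + 1647) - 20370 = -22597 - 20370 = -42967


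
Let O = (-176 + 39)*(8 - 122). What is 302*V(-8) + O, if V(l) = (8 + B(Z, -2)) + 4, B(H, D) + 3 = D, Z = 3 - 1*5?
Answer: 17732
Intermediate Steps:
O = 15618 (O = -137*(-114) = 15618)
Z = -2 (Z = 3 - 5 = -2)
B(H, D) = -3 + D
V(l) = 7 (V(l) = (8 + (-3 - 2)) + 4 = (8 - 5) + 4 = 3 + 4 = 7)
302*V(-8) + O = 302*7 + 15618 = 2114 + 15618 = 17732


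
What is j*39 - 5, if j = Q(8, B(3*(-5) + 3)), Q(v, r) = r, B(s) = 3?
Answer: 112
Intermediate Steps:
j = 3
j*39 - 5 = 3*39 - 5 = 117 - 5 = 112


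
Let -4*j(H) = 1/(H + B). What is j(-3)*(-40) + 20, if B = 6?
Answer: 70/3 ≈ 23.333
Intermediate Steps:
j(H) = -1/(4*(6 + H)) (j(H) = -1/(4*(H + 6)) = -1/(4*(6 + H)))
j(-3)*(-40) + 20 = -1/(24 + 4*(-3))*(-40) + 20 = -1/(24 - 12)*(-40) + 20 = -1/12*(-40) + 20 = 10/3 + 20 = 70/3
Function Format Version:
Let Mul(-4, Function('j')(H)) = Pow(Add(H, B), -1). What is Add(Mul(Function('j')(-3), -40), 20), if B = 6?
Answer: Rational(70, 3) ≈ 23.333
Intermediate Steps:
Function('j')(H) = Mul(Rational(-1, 4), Pow(Add(6, H), -1)) (Function('j')(H) = Mul(Rational(-1, 4), Pow(Add(H, 6), -1)) = Mul(Rational(-1, 4), Pow(Add(6, H), -1)))
Add(Mul(Function('j')(-3), -40), 20) = Add(Mul(Mul(-1, Pow(Add(24, Mul(4, -3)), -1)), -40), 20) = Add(Mul(Mul(-1, Pow(Add(24, -12), -1)), -40), 20) = Add(Mul(Mul(-1, Pow(12, -1)), -40), 20) = Add(Mul(Mul(-1, Rational(1, 12)), -40), 20) = Add(Mul(Rational(-1, 12), -40), 20) = Add(Rational(10, 3), 20) = Rational(70, 3)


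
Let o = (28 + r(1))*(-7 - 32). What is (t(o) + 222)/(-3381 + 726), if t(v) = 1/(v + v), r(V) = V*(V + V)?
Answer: -519479/6212700 ≈ -0.083616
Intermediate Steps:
r(V) = 2*V² (r(V) = V*(2*V) = 2*V²)
o = -1170 (o = (28 + 2*1²)*(-7 - 32) = (28 + 2*1)*(-39) = (28 + 2)*(-39) = 30*(-39) = -1170)
t(v) = 1/(2*v)
(t(o) + 222)/(-3381 + 726) = ((½)/(-1170) + 222)/(-3381 + 726) = ((½)*(-1/1170) + 222)/(-2655) = (-1/2340 + 222)*(-1/2655) = (519479/2340)*(-1/2655) = -519479/6212700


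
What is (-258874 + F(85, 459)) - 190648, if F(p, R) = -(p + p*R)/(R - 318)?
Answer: -63421702/141 ≈ -4.4980e+5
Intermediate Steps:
F(p, R) = -(p + R*p)/(-318 + R)
(-258874 + F(85, 459)) - 190648 = (-258874 - 1*85*(1 + 459)/(-318 + 459)) - 190648 = (-258874 - 1*85*460/141) - 190648 = (-258874 - 1*85*1/141*460) - 190648 = (-258874 - 39100/141) - 190648 = -36540334/141 - 190648 = -63421702/141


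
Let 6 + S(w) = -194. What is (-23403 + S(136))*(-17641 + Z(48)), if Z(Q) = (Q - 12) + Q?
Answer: 414397871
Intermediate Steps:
S(w) = -200 (S(w) = -6 - 194 = -200)
Z(Q) = -12 + 2*Q (Z(Q) = (-12 + Q) + Q = -12 + 2*Q)
(-23403 + S(136))*(-17641 + Z(48)) = (-23403 - 200)*(-17641 + (-12 + 2*48)) = -23603*(-17641 + (-12 + 96)) = -23603*(-17641 + 84) = -23603*(-17557) = 414397871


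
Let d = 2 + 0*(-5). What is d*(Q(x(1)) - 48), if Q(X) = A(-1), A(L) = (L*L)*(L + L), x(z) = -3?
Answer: -100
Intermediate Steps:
A(L) = 2*L³ (A(L) = L²*(2*L) = 2*L³)
d = 2 (d = 2 + 0 = 2)
Q(X) = -2 (Q(X) = 2*(-1)³ = 2*(-1) = -2)
d*(Q(x(1)) - 48) = 2*(-2 - 48) = 2*(-50) = -100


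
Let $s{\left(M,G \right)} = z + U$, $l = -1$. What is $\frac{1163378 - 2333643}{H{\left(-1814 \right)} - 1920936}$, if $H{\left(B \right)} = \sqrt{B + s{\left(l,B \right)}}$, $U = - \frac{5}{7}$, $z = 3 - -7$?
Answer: $\frac{1049068611752}{1721997721687} + \frac{234053 i \sqrt{88431}}{5165993165061} \approx 0.60922 + 1.3473 \cdot 10^{-5} i$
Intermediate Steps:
$z = 10$ ($z = 3 + 7 = 10$)
$U = - \frac{5}{7}$ ($U = \left(-5\right) \frac{1}{7} = - \frac{5}{7} \approx -0.71429$)
$s{\left(M,G \right)} = \frac{65}{7}$ ($s{\left(M,G \right)} = 10 - \frac{5}{7} = \frac{65}{7}$)
$H{\left(B \right)} = \sqrt{\frac{65}{7} + B}$ ($H{\left(B \right)} = \sqrt{B + \frac{65}{7}} = \sqrt{\frac{65}{7} + B}$)
$\frac{1163378 - 2333643}{H{\left(-1814 \right)} - 1920936} = \frac{1163378 - 2333643}{\frac{\sqrt{455 + 49 \left(-1814\right)}}{7} - 1920936} = - \frac{1170265}{\frac{\sqrt{455 - 88886}}{7} - 1920936} = - \frac{1170265}{\frac{\sqrt{-88431}}{7} - 1920936} = - \frac{1170265}{\frac{i \sqrt{88431}}{7} - 1920936} = - \frac{1170265}{-1920936 + \frac{i \sqrt{88431}}{7}}$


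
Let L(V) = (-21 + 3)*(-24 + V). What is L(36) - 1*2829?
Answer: -3045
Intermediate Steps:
L(V) = 432 - 18*V (L(V) = -18*(-24 + V) = 432 - 18*V)
L(36) - 1*2829 = (432 - 18*36) - 1*2829 = (432 - 648) - 2829 = -216 - 2829 = -3045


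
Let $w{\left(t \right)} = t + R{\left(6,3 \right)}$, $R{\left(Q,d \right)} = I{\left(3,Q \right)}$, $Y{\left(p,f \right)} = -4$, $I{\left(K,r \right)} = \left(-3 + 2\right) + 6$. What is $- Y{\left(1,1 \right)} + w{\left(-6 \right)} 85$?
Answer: $-81$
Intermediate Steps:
$I{\left(K,r \right)} = 5$ ($I{\left(K,r \right)} = -1 + 6 = 5$)
$R{\left(Q,d \right)} = 5$
$w{\left(t \right)} = 5 + t$ ($w{\left(t \right)} = t + 5 = 5 + t$)
$- Y{\left(1,1 \right)} + w{\left(-6 \right)} 85 = \left(-1\right) \left(-4\right) + \left(5 - 6\right) 85 = 4 - 85 = -81$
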